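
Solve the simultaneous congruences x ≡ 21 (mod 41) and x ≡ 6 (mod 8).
62

Using Chinese Remainder Theorem:
M = 41 × 8 = 328
M1 = 8, M2 = 41
y1 = 8^(-1) mod 41 = 36
y2 = 41^(-1) mod 8 = 1
x = (21×8×36 + 6×41×1) mod 328 = 62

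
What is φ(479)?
478

479 = 479
φ(n) = n × ∏(1 - 1/p) for each prime p dividing n
φ(479) = 479 × (1 - 1/479) = 478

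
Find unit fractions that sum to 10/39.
1/4 + 1/156

Greedy algorithm:
10/39: ceiling(39/10) = 4, use 1/4
1/156: ceiling(156/1) = 156, use 1/156
Result: 10/39 = 1/4 + 1/156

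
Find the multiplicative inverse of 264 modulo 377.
10

gcd(264, 377) = 1, so the inverse exists.
Extended Euclidean algorithm on (377, 264):
377 = 1 × 264 + 113  ⟹  113 = (1)·377 + (-1)·264
264 = 2 × 113 + 38  ⟹  38 = (-2)·377 + (3)·264
113 = 2 × 38 + 37  ⟹  37 = (5)·377 + (-7)·264
38 = 1 × 37 + 1  ⟹  1 = (-7)·377 + (10)·264
So (10)·264 ≡ 1 (mod 377), i.e. 264^(-1) ≡ 10 (mod 377).
Check: 264 × 10 = 2640 ≡ 1 (mod 377)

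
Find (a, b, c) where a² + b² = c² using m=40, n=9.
(1519, 720, 1681)

Euclid's formula: a = m² - n², b = 2mn, c = m² + n²
m = 40, n = 9
a = 40² - 9² = 1600 - 81 = 1519
b = 2 × 40 × 9 = 720
c = 40² + 9² = 1600 + 81 = 1681
Verification: 1519² + 720² = 2307361 + 518400 = 2825761 = 1681² ✓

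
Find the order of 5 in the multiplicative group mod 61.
30

61 is prime, so ord(5) divides φ(61) = 60.
Divisors of 60: 1, 2, 3, 4, 5, 6, 10, 12, 15, 20, 30, 60.
Repeated squaring: 5^1 ≡ 5, 5^2 ≡ 25, 5^4 ≡ 15, 5^8 ≡ 42, 5^16 ≡ 56, 5^32 ≡ 25 (mod 61).
Test 5^d mod 61 for each divisor d in increasing order:
5^1 ≡ 5
5^2 ≡ 25
5^3 = 5^2·5^1 ≡ 3
5^4 ≡ 15
5^5 = 5^4·5^1 ≡ 14
5^6 = 5^4·5^2 ≡ 9
5^10 = 5^8·5^2 ≡ 13
5^12 = 5^8·5^4 ≡ 20
5^15 = 5^8·5^4·5^2·5^1 ≡ 60
5^20 = 5^16·5^4 ≡ 47
5^30 = 5^16·5^8·5^4·5^2 ≡ 1  ← first divisor giving 1
The order is 30.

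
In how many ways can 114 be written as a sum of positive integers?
952050665

p(n) counts ways to write n as a sum of positive integers (order ignored).
Euler's pentagonal recurrence: p(k) = p(k-1) + p(k-2) - p(k-5) - p(k-7) + p(k-12) + p(k-15) - ... (offsets j(3j∓1)/2, signs ++--, p(0)=1, p(<0)=0).
DP table for k = 0..113: p(0)=1, p(1)=1, p(2)=2, p(3)=3, p(4)=5, p(5)=7, p(6)=11, p(7)=15, p(8)=22, p(9)=30, p(10)=42, p(11)=56, p(12)=77, p(13)=101, p(14)=135, p(15)=176, p(16)=231, p(17)=297, p(18)=385, p(19)=490, p(20)=627, p(21)=792, p(22)=1002, p(23)=1255, p(24)=1575, p(25)=1958, p(26)=2436, p(27)=3010, p(28)=3718, p(29)=4565, p(30)=5604, p(31)=6842, p(32)=8349, p(33)=10143, p(34)=12310, p(35)=14883, p(36)=17977, p(37)=21637, p(38)=26015, p(39)=31185, p(40)=37338, p(41)=44583, p(42)=53174, p(43)=63261, p(44)=75175, p(45)=89134, p(46)=105558, p(47)=124754, p(48)=147273, p(49)=173525, p(50)=204226, p(51)=239943, p(52)=281589, p(53)=329931, p(54)=386155, p(55)=451276, p(56)=526823, p(57)=614154, p(58)=715220, p(59)=831820, p(60)=966467, p(61)=1121505, p(62)=1300156, p(63)=1505499, p(64)=1741630, p(65)=2012558, p(66)=2323520, p(67)=2679689, p(68)=3087735, p(69)=3554345, p(70)=4087968, p(71)=4697205, p(72)=5392783, p(73)=6185689, p(74)=7089500, p(75)=8118264, p(76)=9289091, p(77)=10619863, p(78)=12132164, p(79)=13848650, p(80)=15796476, p(81)=18004327, p(82)=20506255, p(83)=23338469, p(84)=26543660, p(85)=30167357, p(86)=34262962, p(87)=38887673, p(88)=44108109, p(89)=49995925, p(90)=56634173, p(91)=64112359, p(92)=72533807, p(93)=82010177, p(94)=92669720, p(95)=104651419, p(96)=118114304, p(97)=133230930, p(98)=150198136, p(99)=169229875, p(100)=190569292, p(101)=214481126, p(102)=241265379, p(103)=271248950, p(104)=304801365, p(105)=342325709, p(106)=384276336, p(107)=431149389, p(108)=483502844, p(109)=541946240, p(110)=607163746, p(111)=679903203, p(112)=761002156, p(113)=851376628.
Final step: p(114) = p(113) + p(112) - p(109) - p(107) + p(102) + p(99) - p(92) - p(88) + p(79) + p(74) - p(63) - p(57) + p(44) + p(37) - p(22) - p(14)
= 851376628 + 761002156 - 541946240 - 431149389 + 241265379 + 169229875 - 72533807 - 44108109 + 13848650 + 7089500 - 1505499 - 614154 + 75175 + 21637 - 1002 - 135
= 952050665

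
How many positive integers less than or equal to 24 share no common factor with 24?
8

24 = 2^3 × 3
φ(n) = n × ∏(1 - 1/p) for each prime p dividing n
φ(24) = 24 × (1 - 1/2) × (1 - 1/3) = 8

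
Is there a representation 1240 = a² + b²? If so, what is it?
Not possible

Factorization: 1240 = 2^3 × 5 × 31
By Fermat: n is sum of two squares iff every prime p ≡ 3 (mod 4) appears to even power.
Prime(s) ≡ 3 (mod 4) with odd exponent: [(31, 1)]
Therefore 1240 cannot be expressed as a² + b².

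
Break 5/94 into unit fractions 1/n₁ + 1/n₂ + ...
1/19 + 1/1786

Greedy algorithm:
5/94: ceiling(94/5) = 19, use 1/19
1/1786: ceiling(1786/1) = 1786, use 1/1786
Result: 5/94 = 1/19 + 1/1786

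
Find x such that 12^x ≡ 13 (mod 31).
29

Baby-step giant-step with step n = ⌈√31⌉ = 6.
Baby steps 12^j mod 31 (j:value) for j=0..5: 0:1, 1:12, 2:20, 3:23, 4:28, 5:26.
Giant-step multiplier: 12^(-6) ≡ 12^(30-6) = 12^24 ≡ 16 (mod 31).
Giant steps γ_i = 13·16^i mod 31: γ_0=13, γ_1=22, γ_2=11, γ_3=21, γ_4=26 (in table at j=5).
x = i·n + j = 4·6 + 5 = 29.
Check: 12^29 ≡ 13 (mod 31).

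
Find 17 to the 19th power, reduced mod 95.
93

Repeated squaring. Binary of 19 = 10011.
17^1 ≡ 17 (mod 95); 17^2 ≡ 4 (mod 95); 17^4 ≡ 16 (mod 95); 17^8 ≡ 66 (mod 95); 17^16 ≡ 81 (mod 95)
17^19 = 17^1 × 17^2 × 17^16 ≡ 93 (mod 95)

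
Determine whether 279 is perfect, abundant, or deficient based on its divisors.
deficient

Proper divisors of 279: sum = 1 + 3 + 9 + 31 + 93 = 137
Since 137 < 279, 279 is deficient.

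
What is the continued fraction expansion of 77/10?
[7; 1, 2, 3]

Euclidean algorithm steps:
77 = 7 × 10 + 7
10 = 1 × 7 + 3
7 = 2 × 3 + 1
3 = 3 × 1 + 0
Continued fraction: [7; 1, 2, 3]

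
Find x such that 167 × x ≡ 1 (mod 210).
83

gcd(167, 210) = 1, so the inverse exists.
Extended Euclidean algorithm on (210, 167):
210 = 1 × 167 + 43  ⟹  43 = (1)·210 + (-1)·167
167 = 3 × 43 + 38  ⟹  38 = (-3)·210 + (4)·167
43 = 1 × 38 + 5  ⟹  5 = (4)·210 + (-5)·167
38 = 7 × 5 + 3  ⟹  3 = (-31)·210 + (39)·167
5 = 1 × 3 + 2  ⟹  2 = (35)·210 + (-44)·167
3 = 1 × 2 + 1  ⟹  1 = (-66)·210 + (83)·167
So (83)·167 ≡ 1 (mod 210), i.e. 167^(-1) ≡ 83 (mod 210).
Check: 167 × 83 = 13861 ≡ 1 (mod 210)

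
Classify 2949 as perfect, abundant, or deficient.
deficient

Proper divisors of 2949: sum = 1 + 3 + 983 = 987
Since 987 < 2949, 2949 is deficient.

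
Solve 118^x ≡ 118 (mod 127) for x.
1

Baby-step giant-step with step n = ⌈√127⌉ = 12.
Baby steps 118^j mod 127 (j:value) for j=0..11: 0:1, 1:118, 2:81, 3:33, 4:84, 5:6, 6:73, 7:105, 8:71, 9:123, 10:36, 11:57.
h = 118 is already in the table at j=1, so x = 1.
Check: 118^1 ≡ 118 (mod 127).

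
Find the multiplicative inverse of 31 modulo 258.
25

gcd(31, 258) = 1, so the inverse exists.
Extended Euclidean algorithm on (258, 31):
258 = 8 × 31 + 10  ⟹  10 = (1)·258 + (-8)·31
31 = 3 × 10 + 1  ⟹  1 = (-3)·258 + (25)·31
So (25)·31 ≡ 1 (mod 258), i.e. 31^(-1) ≡ 25 (mod 258).
Check: 31 × 25 = 775 ≡ 1 (mod 258)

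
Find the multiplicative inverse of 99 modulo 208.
187

gcd(99, 208) = 1, so the inverse exists.
Extended Euclidean algorithm on (208, 99):
208 = 2 × 99 + 10  ⟹  10 = (1)·208 + (-2)·99
99 = 9 × 10 + 9  ⟹  9 = (-9)·208 + (19)·99
10 = 1 × 9 + 1  ⟹  1 = (10)·208 + (-21)·99
So (-21)·99 ≡ 1 (mod 208), i.e. 99^(-1) ≡ -21 ≡ 187 (mod 208).
Check: 99 × 187 = 18513 ≡ 1 (mod 208)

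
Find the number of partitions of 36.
17977

p(n) counts ways to write n as a sum of positive integers (order ignored).
Euler's pentagonal recurrence: p(k) = p(k-1) + p(k-2) - p(k-5) - p(k-7) + p(k-12) + p(k-15) - ... (offsets j(3j∓1)/2, signs ++--, p(0)=1, p(<0)=0).
DP table for k = 0..35: p(0)=1, p(1)=1, p(2)=2, p(3)=3, p(4)=5, p(5)=7, p(6)=11, p(7)=15, p(8)=22, p(9)=30, p(10)=42, p(11)=56, p(12)=77, p(13)=101, p(14)=135, p(15)=176, p(16)=231, p(17)=297, p(18)=385, p(19)=490, p(20)=627, p(21)=792, p(22)=1002, p(23)=1255, p(24)=1575, p(25)=1958, p(26)=2436, p(27)=3010, p(28)=3718, p(29)=4565, p(30)=5604, p(31)=6842, p(32)=8349, p(33)=10143, p(34)=12310, p(35)=14883.
Final step: p(36) = p(35) + p(34) - p(31) - p(29) + p(24) + p(21) - p(14) - p(10) + p(1)
= 14883 + 12310 - 6842 - 4565 + 1575 + 792 - 135 - 42 + 1
= 17977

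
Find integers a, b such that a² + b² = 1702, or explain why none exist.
Not possible

Factorization: 1702 = 2 × 23 × 37
By Fermat: n is sum of two squares iff every prime p ≡ 3 (mod 4) appears to even power.
Prime(s) ≡ 3 (mod 4) with odd exponent: [(23, 1)]
Therefore 1702 cannot be expressed as a² + b².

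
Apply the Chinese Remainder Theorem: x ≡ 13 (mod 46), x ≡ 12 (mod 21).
243

Using Chinese Remainder Theorem:
M = 46 × 21 = 966
M1 = 21, M2 = 46
y1 = 21^(-1) mod 46 = 11
y2 = 46^(-1) mod 21 = 16
x = (13×21×11 + 12×46×16) mod 966 = 243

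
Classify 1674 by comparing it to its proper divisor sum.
abundant

Proper divisors of 1674: sum = 1 + 2 + 3 + 6 + 9 + 18 + 27 + 31 + 54 + 62 + 93 + 186 + 279 + 558 + 837 = 2166
Since 2166 > 1674, 1674 is abundant.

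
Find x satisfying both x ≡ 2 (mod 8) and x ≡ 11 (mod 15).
26

Using Chinese Remainder Theorem:
M = 8 × 15 = 120
M1 = 15, M2 = 8
y1 = 15^(-1) mod 8 = 7
y2 = 8^(-1) mod 15 = 2
x = (2×15×7 + 11×8×2) mod 120 = 26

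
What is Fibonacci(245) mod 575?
120

Matrix identity: Q^n = [[F_(n+1), F_n], [F_n, F_(n-1)]] with Q = [[1,1],[1,0]].
n = 245 = 11110101₂. Square-and-multiply, entries mod 575:
Q^1 = [[1,1],[1,0]]
Q^3 = (Q^1)²·Q = [[3,2],[2,1]]
Q^7 = (Q^3)²·Q = [[21,13],[13,8]]
Q^15 = (Q^7)²·Q = [[412,35],[35,377]]
Q^30 = (Q^15)² = [[194,15],[15,179]]
Q^61 = (Q^30)²·Q = [[331,486],[486,420]]
Q^122 = (Q^61)² = [[182,436],[436,321]]
Q^245 = (Q^122)²·Q = [[353,120],[120,233]]
F_245 mod 575 = Q^245[0][1] = 120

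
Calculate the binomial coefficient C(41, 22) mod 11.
3

Using Lucas' theorem:
Write n=41 and k=22 in base 11:
n in base 11: [3, 8]
k in base 11: [2, 0]
C(41,22) mod 11 = ∏ C(n_i, k_i) mod 11
Digit binomials (mod 11): C(3,2) = 3; C(8,0) = 1
Product: 3 × 1 = 3 ≡ 3 (mod 11)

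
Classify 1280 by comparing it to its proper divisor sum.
abundant

Proper divisors of 1280: sum = 1 + 2 + 4 + 5 + 8 + 10 + 16 + 20 + ... + 160 + 256 + 320 + 640 (17 divisors) = 1786
Since 1786 > 1280, 1280 is abundant.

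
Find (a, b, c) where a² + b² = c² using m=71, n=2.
(5037, 284, 5045)

Euclid's formula: a = m² - n², b = 2mn, c = m² + n²
m = 71, n = 2
a = 71² - 2² = 5041 - 4 = 5037
b = 2 × 71 × 2 = 284
c = 71² + 2² = 5041 + 4 = 5045
Verification: 5037² + 284² = 25371369 + 80656 = 25452025 = 5045² ✓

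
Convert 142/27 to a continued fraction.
[5; 3, 1, 6]

Euclidean algorithm steps:
142 = 5 × 27 + 7
27 = 3 × 7 + 6
7 = 1 × 6 + 1
6 = 6 × 1 + 0
Continued fraction: [5; 3, 1, 6]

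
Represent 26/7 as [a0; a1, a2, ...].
[3; 1, 2, 2]

Euclidean algorithm steps:
26 = 3 × 7 + 5
7 = 1 × 5 + 2
5 = 2 × 2 + 1
2 = 2 × 1 + 0
Continued fraction: [3; 1, 2, 2]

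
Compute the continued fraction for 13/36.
[0; 2, 1, 3, 3]

Euclidean algorithm steps:
13 = 0 × 36 + 13
36 = 2 × 13 + 10
13 = 1 × 10 + 3
10 = 3 × 3 + 1
3 = 3 × 1 + 0
Continued fraction: [0; 2, 1, 3, 3]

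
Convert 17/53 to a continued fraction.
[0; 3, 8, 2]

Euclidean algorithm steps:
17 = 0 × 53 + 17
53 = 3 × 17 + 2
17 = 8 × 2 + 1
2 = 2 × 1 + 0
Continued fraction: [0; 3, 8, 2]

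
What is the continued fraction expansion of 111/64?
[1; 1, 2, 1, 3, 4]

Euclidean algorithm steps:
111 = 1 × 64 + 47
64 = 1 × 47 + 17
47 = 2 × 17 + 13
17 = 1 × 13 + 4
13 = 3 × 4 + 1
4 = 4 × 1 + 0
Continued fraction: [1; 1, 2, 1, 3, 4]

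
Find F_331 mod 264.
221

Matrix identity: Q^n = [[F_(n+1), F_n], [F_n, F_(n-1)]] with Q = [[1,1],[1,0]].
n = 331 = 101001011₂. Square-and-multiply, entries mod 264:
Q^1 = [[1,1],[1,0]]
Q^2 = (Q^1)² = [[2,1],[1,1]]
Q^5 = (Q^2)²·Q = [[8,5],[5,3]]
Q^10 = (Q^5)² = [[89,55],[55,34]]
Q^20 = (Q^10)² = [[122,165],[165,221]]
Q^41 = (Q^20)²·Q = [[232,133],[133,99]]
Q^82 = (Q^41)² = [[233,199],[199,34]]
Q^165 = (Q^82)²·Q = [[239,170],[170,69]]
Q^331 = (Q^165)²·Q = [[45,221],[221,88]]
F_331 mod 264 = Q^331[0][1] = 221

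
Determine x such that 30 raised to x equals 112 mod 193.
144

Baby-step giant-step with step n = ⌈√193⌉ = 14.
Baby steps 30^j mod 193 (j:value) for j=0..13: 0:1, 1:30, 2:128, 3:173, 4:172, 5:142, 6:14, 7:34, 8:55, 9:106, 10:92, 11:58, 12:3, 13:90.
Giant-step multiplier: 30^(-14) ≡ 30^(192-14) = 30^178 ≡ 96 (mod 193).
Giant steps γ_i = 112·96^i mod 193: γ_0=112, γ_1=137, γ_2=28, γ_3=179, γ_4=7, γ_5=93, γ_6=50, γ_7=168, γ_8=109, γ_9=42, γ_10=172 (in table at j=4).
x = i·n + j = 10·14 + 4 = 144.
Check: 30^144 ≡ 112 (mod 193).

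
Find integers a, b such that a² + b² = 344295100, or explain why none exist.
Not possible

Factorization: 344295100 = 2^2 × 5^2 × 151^3
By Fermat: n is sum of two squares iff every prime p ≡ 3 (mod 4) appears to even power.
Prime(s) ≡ 3 (mod 4) with odd exponent: [(151, 3)]
Therefore 344295100 cannot be expressed as a² + b².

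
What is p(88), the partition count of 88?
44108109

p(n) counts ways to write n as a sum of positive integers (order ignored).
Euler's pentagonal recurrence: p(k) = p(k-1) + p(k-2) - p(k-5) - p(k-7) + p(k-12) + p(k-15) - ... (offsets j(3j∓1)/2, signs ++--, p(0)=1, p(<0)=0).
DP table for k = 0..87: p(0)=1, p(1)=1, p(2)=2, p(3)=3, p(4)=5, p(5)=7, p(6)=11, p(7)=15, p(8)=22, p(9)=30, p(10)=42, p(11)=56, p(12)=77, p(13)=101, p(14)=135, p(15)=176, p(16)=231, p(17)=297, p(18)=385, p(19)=490, p(20)=627, p(21)=792, p(22)=1002, p(23)=1255, p(24)=1575, p(25)=1958, p(26)=2436, p(27)=3010, p(28)=3718, p(29)=4565, p(30)=5604, p(31)=6842, p(32)=8349, p(33)=10143, p(34)=12310, p(35)=14883, p(36)=17977, p(37)=21637, p(38)=26015, p(39)=31185, p(40)=37338, p(41)=44583, p(42)=53174, p(43)=63261, p(44)=75175, p(45)=89134, p(46)=105558, p(47)=124754, p(48)=147273, p(49)=173525, p(50)=204226, p(51)=239943, p(52)=281589, p(53)=329931, p(54)=386155, p(55)=451276, p(56)=526823, p(57)=614154, p(58)=715220, p(59)=831820, p(60)=966467, p(61)=1121505, p(62)=1300156, p(63)=1505499, p(64)=1741630, p(65)=2012558, p(66)=2323520, p(67)=2679689, p(68)=3087735, p(69)=3554345, p(70)=4087968, p(71)=4697205, p(72)=5392783, p(73)=6185689, p(74)=7089500, p(75)=8118264, p(76)=9289091, p(77)=10619863, p(78)=12132164, p(79)=13848650, p(80)=15796476, p(81)=18004327, p(82)=20506255, p(83)=23338469, p(84)=26543660, p(85)=30167357, p(86)=34262962, p(87)=38887673.
Final step: p(88) = p(87) + p(86) - p(83) - p(81) + p(76) + p(73) - p(66) - p(62) + p(53) + p(48) - p(37) - p(31) + p(18) + p(11)
= 38887673 + 34262962 - 23338469 - 18004327 + 9289091 + 6185689 - 2323520 - 1300156 + 329931 + 147273 - 21637 - 6842 + 385 + 56
= 44108109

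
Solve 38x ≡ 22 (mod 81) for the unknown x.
x ≡ 56 (mod 81)

gcd(38, 81) = 1, which divides 22, so solutions exist.
Find 38^(-1) mod 81 by the extended Euclidean algorithm:
81 = 2 × 38 + 5  ⟹  5 = (1)·81 + (-2)·38
38 = 7 × 5 + 3  ⟹  3 = (-7)·81 + (15)·38
5 = 1 × 3 + 2  ⟹  2 = (8)·81 + (-17)·38
3 = 1 × 2 + 1  ⟹  1 = (-15)·81 + (32)·38
So (32)·38 ≡ 1 (mod 81), i.e. 38^(-1) ≡ 32 (mod 81).
x ≡ 32 × 22 = 704 ≡ 56 (mod 81).
Check: 38 × 56 = 2128 ≡ 22 (mod 81).
Unique solution: x ≡ 56 (mod 81)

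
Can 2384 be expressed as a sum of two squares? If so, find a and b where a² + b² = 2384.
28² + 40² (a=28, b=40)

Factorization: 2384 = 2^4 × 149
By Fermat: n is sum of two squares iff every prime p ≡ 3 (mod 4) appears to even power.
All primes ≡ 3 (mod 4) appear to even power.
Search a = 0, 1, 2, … for 2384 - a² a perfect square: first hit at a = 28: 2384 - 784 = 1600 = 40².
2384 = 28² + 40² = 784 + 1600 ✓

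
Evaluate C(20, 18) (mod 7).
1

Using Lucas' theorem:
Write n=20 and k=18 in base 7:
n in base 7: [2, 6]
k in base 7: [2, 4]
C(20,18) mod 7 = ∏ C(n_i, k_i) mod 7
Digit binomials (mod 7): C(2,2) = 1; C(6,4) = 15 ≡ 1
Product: 1 × 1 = 1 ≡ 1 (mod 7)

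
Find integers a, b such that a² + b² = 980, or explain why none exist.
14² + 28² (a=14, b=28)

Factorization: 980 = 2^2 × 5 × 7^2
By Fermat: n is sum of two squares iff every prime p ≡ 3 (mod 4) appears to even power.
All primes ≡ 3 (mod 4) appear to even power.
Search a = 0, 1, 2, … for 980 - a² a perfect square: first hit at a = 14: 980 - 196 = 784 = 28².
980 = 14² + 28² = 196 + 784 ✓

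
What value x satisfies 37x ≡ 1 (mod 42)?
25

gcd(37, 42) = 1, so the inverse exists.
Extended Euclidean algorithm on (42, 37):
42 = 1 × 37 + 5  ⟹  5 = (1)·42 + (-1)·37
37 = 7 × 5 + 2  ⟹  2 = (-7)·42 + (8)·37
5 = 2 × 2 + 1  ⟹  1 = (15)·42 + (-17)·37
So (-17)·37 ≡ 1 (mod 42), i.e. 37^(-1) ≡ -17 ≡ 25 (mod 42).
Check: 37 × 25 = 925 ≡ 1 (mod 42)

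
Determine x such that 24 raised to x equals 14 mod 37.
21

Baby-step giant-step with step n = ⌈√37⌉ = 7.
Baby steps 24^j mod 37 (j:value) for j=0..6: 0:1, 1:24, 2:21, 3:23, 4:34, 5:2, 6:11.
Giant-step multiplier: 24^(-7) ≡ 24^(36-7) = 24^29 ≡ 15 (mod 37).
Giant steps γ_i = 14·15^i mod 37: γ_0=14, γ_1=25, γ_2=5, γ_3=1 (in table at j=0).
x = i·n + j = 3·7 + 0 = 21.
Check: 24^21 ≡ 14 (mod 37).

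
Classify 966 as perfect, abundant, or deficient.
abundant

Proper divisors of 966: sum = 1 + 2 + 3 + 6 + 7 + 14 + 21 + 23 + 42 + 46 + 69 + 138 + 161 + 322 + 483 = 1338
Since 1338 > 966, 966 is abundant.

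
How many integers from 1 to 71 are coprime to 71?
70

71 = 71
φ(n) = n × ∏(1 - 1/p) for each prime p dividing n
φ(71) = 71 × (1 - 1/71) = 70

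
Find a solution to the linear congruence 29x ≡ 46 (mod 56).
x ≡ 46 (mod 56)

gcd(29, 56) = 1, which divides 46, so solutions exist.
Find 29^(-1) mod 56 by the extended Euclidean algorithm:
56 = 1 × 29 + 27  ⟹  27 = (1)·56 + (-1)·29
29 = 1 × 27 + 2  ⟹  2 = (-1)·56 + (2)·29
27 = 13 × 2 + 1  ⟹  1 = (14)·56 + (-27)·29
So (-27)·29 ≡ 1 (mod 56), i.e. 29^(-1) ≡ -27 ≡ 29 (mod 56).
x ≡ 29 × 46 = 1334 ≡ 46 (mod 56).
Check: 29 × 46 = 1334 ≡ 46 (mod 56).
Unique solution: x ≡ 46 (mod 56)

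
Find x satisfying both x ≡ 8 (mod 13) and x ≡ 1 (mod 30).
151

Using Chinese Remainder Theorem:
M = 13 × 30 = 390
M1 = 30, M2 = 13
y1 = 30^(-1) mod 13 = 10
y2 = 13^(-1) mod 30 = 7
x = (8×30×10 + 1×13×7) mod 390 = 151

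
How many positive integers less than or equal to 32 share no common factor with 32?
16

32 = 2^5
φ(n) = n × ∏(1 - 1/p) for each prime p dividing n
φ(32) = 32 × (1 - 1/2) = 16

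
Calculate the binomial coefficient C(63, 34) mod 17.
3

Using Lucas' theorem:
Write n=63 and k=34 in base 17:
n in base 17: [3, 12]
k in base 17: [2, 0]
C(63,34) mod 17 = ∏ C(n_i, k_i) mod 17
Digit binomials (mod 17): C(3,2) = 3; C(12,0) = 1
Product: 3 × 1 = 3 ≡ 3 (mod 17)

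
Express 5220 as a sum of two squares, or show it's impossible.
6² + 72² (a=6, b=72)

Factorization: 5220 = 2^2 × 3^2 × 5 × 29
By Fermat: n is sum of two squares iff every prime p ≡ 3 (mod 4) appears to even power.
All primes ≡ 3 (mod 4) appear to even power.
Search a = 0, 1, 2, … for 5220 - a² a perfect square: first hit at a = 6: 5220 - 36 = 5184 = 72².
5220 = 6² + 72² = 36 + 5184 ✓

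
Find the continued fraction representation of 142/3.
[47; 3]

Euclidean algorithm steps:
142 = 47 × 3 + 1
3 = 3 × 1 + 0
Continued fraction: [47; 3]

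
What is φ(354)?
116

354 = 2 × 3 × 59
φ(n) = n × ∏(1 - 1/p) for each prime p dividing n
φ(354) = 354 × (1 - 1/2) × (1 - 1/3) × (1 - 1/59) = 116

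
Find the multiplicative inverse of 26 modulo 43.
5

gcd(26, 43) = 1, so the inverse exists.
Extended Euclidean algorithm on (43, 26):
43 = 1 × 26 + 17  ⟹  17 = (1)·43 + (-1)·26
26 = 1 × 17 + 9  ⟹  9 = (-1)·43 + (2)·26
17 = 1 × 9 + 8  ⟹  8 = (2)·43 + (-3)·26
9 = 1 × 8 + 1  ⟹  1 = (-3)·43 + (5)·26
So (5)·26 ≡ 1 (mod 43), i.e. 26^(-1) ≡ 5 (mod 43).
Check: 26 × 5 = 130 ≡ 1 (mod 43)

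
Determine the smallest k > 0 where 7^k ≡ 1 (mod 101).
100

101 is prime, so ord(7) divides φ(101) = 100.
Divisors of 100: 1, 2, 4, 5, 10, 20, 25, 50, 100.
Repeated squaring: 7^1 ≡ 7, 7^2 ≡ 49, 7^4 ≡ 78, 7^8 ≡ 24, 7^16 ≡ 71, 7^32 ≡ 92, 7^64 ≡ 81 (mod 101).
Test 7^d mod 101 for each divisor d in increasing order:
7^1 ≡ 7
7^2 ≡ 49
7^4 ≡ 78
7^5 = 7^4·7^1 ≡ 41
7^10 = 7^8·7^2 ≡ 65
7^20 = 7^16·7^4 ≡ 84
7^25 = 7^16·7^8·7^1 ≡ 10
7^50 = 7^32·7^16·7^2 ≡ 100
7^100 = 7^64·7^32·7^4 ≡ 1  ← first divisor giving 1
The order is 100.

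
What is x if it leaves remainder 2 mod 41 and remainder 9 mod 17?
43

Using Chinese Remainder Theorem:
M = 41 × 17 = 697
M1 = 17, M2 = 41
y1 = 17^(-1) mod 41 = 29
y2 = 41^(-1) mod 17 = 5
x = (2×17×29 + 9×41×5) mod 697 = 43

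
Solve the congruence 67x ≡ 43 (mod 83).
x ≡ 44 (mod 83)

gcd(67, 83) = 1, which divides 43, so solutions exist.
Find 67^(-1) mod 83 by the extended Euclidean algorithm:
83 = 1 × 67 + 16  ⟹  16 = (1)·83 + (-1)·67
67 = 4 × 16 + 3  ⟹  3 = (-4)·83 + (5)·67
16 = 5 × 3 + 1  ⟹  1 = (21)·83 + (-26)·67
So (-26)·67 ≡ 1 (mod 83), i.e. 67^(-1) ≡ -26 ≡ 57 (mod 83).
x ≡ 57 × 43 = 2451 ≡ 44 (mod 83).
Check: 67 × 44 = 2948 ≡ 43 (mod 83).
Unique solution: x ≡ 44 (mod 83)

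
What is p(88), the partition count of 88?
44108109

p(n) counts ways to write n as a sum of positive integers (order ignored).
Euler's pentagonal recurrence: p(k) = p(k-1) + p(k-2) - p(k-5) - p(k-7) + p(k-12) + p(k-15) - ... (offsets j(3j∓1)/2, signs ++--, p(0)=1, p(<0)=0).
DP table for k = 0..87: p(0)=1, p(1)=1, p(2)=2, p(3)=3, p(4)=5, p(5)=7, p(6)=11, p(7)=15, p(8)=22, p(9)=30, p(10)=42, p(11)=56, p(12)=77, p(13)=101, p(14)=135, p(15)=176, p(16)=231, p(17)=297, p(18)=385, p(19)=490, p(20)=627, p(21)=792, p(22)=1002, p(23)=1255, p(24)=1575, p(25)=1958, p(26)=2436, p(27)=3010, p(28)=3718, p(29)=4565, p(30)=5604, p(31)=6842, p(32)=8349, p(33)=10143, p(34)=12310, p(35)=14883, p(36)=17977, p(37)=21637, p(38)=26015, p(39)=31185, p(40)=37338, p(41)=44583, p(42)=53174, p(43)=63261, p(44)=75175, p(45)=89134, p(46)=105558, p(47)=124754, p(48)=147273, p(49)=173525, p(50)=204226, p(51)=239943, p(52)=281589, p(53)=329931, p(54)=386155, p(55)=451276, p(56)=526823, p(57)=614154, p(58)=715220, p(59)=831820, p(60)=966467, p(61)=1121505, p(62)=1300156, p(63)=1505499, p(64)=1741630, p(65)=2012558, p(66)=2323520, p(67)=2679689, p(68)=3087735, p(69)=3554345, p(70)=4087968, p(71)=4697205, p(72)=5392783, p(73)=6185689, p(74)=7089500, p(75)=8118264, p(76)=9289091, p(77)=10619863, p(78)=12132164, p(79)=13848650, p(80)=15796476, p(81)=18004327, p(82)=20506255, p(83)=23338469, p(84)=26543660, p(85)=30167357, p(86)=34262962, p(87)=38887673.
Final step: p(88) = p(87) + p(86) - p(83) - p(81) + p(76) + p(73) - p(66) - p(62) + p(53) + p(48) - p(37) - p(31) + p(18) + p(11)
= 38887673 + 34262962 - 23338469 - 18004327 + 9289091 + 6185689 - 2323520 - 1300156 + 329931 + 147273 - 21637 - 6842 + 385 + 56
= 44108109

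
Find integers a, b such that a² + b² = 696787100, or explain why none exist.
Not possible

Factorization: 696787100 = 2^2 × 5^2 × 191^3
By Fermat: n is sum of two squares iff every prime p ≡ 3 (mod 4) appears to even power.
Prime(s) ≡ 3 (mod 4) with odd exponent: [(191, 3)]
Therefore 696787100 cannot be expressed as a² + b².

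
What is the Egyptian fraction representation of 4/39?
1/10 + 1/390

Greedy algorithm:
4/39: ceiling(39/4) = 10, use 1/10
1/390: ceiling(390/1) = 390, use 1/390
Result: 4/39 = 1/10 + 1/390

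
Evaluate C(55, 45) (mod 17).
0

Using Lucas' theorem:
Write n=55 and k=45 in base 17:
n in base 17: [3, 4]
k in base 17: [2, 11]
C(55,45) mod 17 = ∏ C(n_i, k_i) mod 17
Digit binomials (mod 17): C(3,2) = 3; C(4,11) = 0 (k_i > n_i)
Product: 3 × 0 = 0 ≡ 0 (mod 17)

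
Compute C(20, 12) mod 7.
5

Using Lucas' theorem:
Write n=20 and k=12 in base 7:
n in base 7: [2, 6]
k in base 7: [1, 5]
C(20,12) mod 7 = ∏ C(n_i, k_i) mod 7
Digit binomials (mod 7): C(2,1) = 2; C(6,5) = 6
Product: 2 × 6 = 12 ≡ 5 (mod 7)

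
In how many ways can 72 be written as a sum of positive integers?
5392783

p(n) counts ways to write n as a sum of positive integers (order ignored).
Euler's pentagonal recurrence: p(k) = p(k-1) + p(k-2) - p(k-5) - p(k-7) + p(k-12) + p(k-15) - ... (offsets j(3j∓1)/2, signs ++--, p(0)=1, p(<0)=0).
DP table for k = 0..71: p(0)=1, p(1)=1, p(2)=2, p(3)=3, p(4)=5, p(5)=7, p(6)=11, p(7)=15, p(8)=22, p(9)=30, p(10)=42, p(11)=56, p(12)=77, p(13)=101, p(14)=135, p(15)=176, p(16)=231, p(17)=297, p(18)=385, p(19)=490, p(20)=627, p(21)=792, p(22)=1002, p(23)=1255, p(24)=1575, p(25)=1958, p(26)=2436, p(27)=3010, p(28)=3718, p(29)=4565, p(30)=5604, p(31)=6842, p(32)=8349, p(33)=10143, p(34)=12310, p(35)=14883, p(36)=17977, p(37)=21637, p(38)=26015, p(39)=31185, p(40)=37338, p(41)=44583, p(42)=53174, p(43)=63261, p(44)=75175, p(45)=89134, p(46)=105558, p(47)=124754, p(48)=147273, p(49)=173525, p(50)=204226, p(51)=239943, p(52)=281589, p(53)=329931, p(54)=386155, p(55)=451276, p(56)=526823, p(57)=614154, p(58)=715220, p(59)=831820, p(60)=966467, p(61)=1121505, p(62)=1300156, p(63)=1505499, p(64)=1741630, p(65)=2012558, p(66)=2323520, p(67)=2679689, p(68)=3087735, p(69)=3554345, p(70)=4087968, p(71)=4697205.
Final step: p(72) = p(71) + p(70) - p(67) - p(65) + p(60) + p(57) - p(50) - p(46) + p(37) + p(32) - p(21) - p(15) + p(2)
= 4697205 + 4087968 - 2679689 - 2012558 + 966467 + 614154 - 204226 - 105558 + 21637 + 8349 - 792 - 176 + 2
= 5392783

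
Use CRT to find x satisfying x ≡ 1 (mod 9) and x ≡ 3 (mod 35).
73

Using Chinese Remainder Theorem:
M = 9 × 35 = 315
M1 = 35, M2 = 9
y1 = 35^(-1) mod 9 = 8
y2 = 9^(-1) mod 35 = 4
x = (1×35×8 + 3×9×4) mod 315 = 73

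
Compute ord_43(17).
21

43 is prime, so ord(17) divides φ(43) = 42.
Divisors of 42: 1, 2, 3, 6, 7, 14, 21, 42.
Repeated squaring: 17^1 ≡ 17, 17^2 ≡ 31, 17^4 ≡ 15, 17^8 ≡ 10, 17^16 ≡ 14, 17^32 ≡ 24 (mod 43).
Test 17^d mod 43 for each divisor d in increasing order:
17^1 ≡ 17
17^2 ≡ 31
17^3 = 17^2·17^1 ≡ 11
17^6 = 17^4·17^2 ≡ 35
17^7 = 17^4·17^2·17^1 ≡ 36
17^14 = 17^8·17^4·17^2 ≡ 6
17^21 = 17^16·17^4·17^1 ≡ 1  ← first divisor giving 1
The order is 21.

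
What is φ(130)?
48

130 = 2 × 5 × 13
φ(n) = n × ∏(1 - 1/p) for each prime p dividing n
φ(130) = 130 × (1 - 1/2) × (1 - 1/5) × (1 - 1/13) = 48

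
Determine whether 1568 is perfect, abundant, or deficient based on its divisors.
abundant

Proper divisors of 1568: sum = 1 + 2 + 4 + 7 + 8 + 14 + 16 + 28 + ... + 196 + 224 + 392 + 784 (17 divisors) = 2023
Since 2023 > 1568, 1568 is abundant.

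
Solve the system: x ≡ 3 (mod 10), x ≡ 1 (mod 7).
43

Using Chinese Remainder Theorem:
M = 10 × 7 = 70
M1 = 7, M2 = 10
y1 = 7^(-1) mod 10 = 3
y2 = 10^(-1) mod 7 = 5
x = (3×7×3 + 1×10×5) mod 70 = 43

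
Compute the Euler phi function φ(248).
120

248 = 2^3 × 31
φ(n) = n × ∏(1 - 1/p) for each prime p dividing n
φ(248) = 248 × (1 - 1/2) × (1 - 1/31) = 120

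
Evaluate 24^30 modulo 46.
24

Repeated squaring. Binary of 30 = 11110.
24^1 ≡ 24 (mod 46); 24^2 ≡ 24 (mod 46); 24^4 ≡ 24 (mod 46); 24^8 ≡ 24 (mod 46); 24^16 ≡ 24 (mod 46)
24^30 = 24^2 × 24^4 × 24^8 × 24^16 ≡ 24 (mod 46)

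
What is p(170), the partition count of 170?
274768617130

p(n) counts ways to write n as a sum of positive integers (order ignored).
Euler's pentagonal recurrence: p(k) = p(k-1) + p(k-2) - p(k-5) - p(k-7) + p(k-12) + p(k-15) - ... (offsets j(3j∓1)/2, signs ++--, p(0)=1, p(<0)=0).
DP table for k = 0..169: p(0)=1, p(1)=1, p(2)=2, p(3)=3, p(4)=5, p(5)=7, p(6)=11, p(7)=15, p(8)=22, p(9)=30, p(10)=42, p(11)=56, p(12)=77, p(13)=101, p(14)=135, p(15)=176, p(16)=231, p(17)=297, p(18)=385, p(19)=490, p(20)=627, p(21)=792, p(22)=1002, p(23)=1255, p(24)=1575, p(25)=1958, p(26)=2436, p(27)=3010, p(28)=3718, p(29)=4565, p(30)=5604, p(31)=6842, p(32)=8349, p(33)=10143, p(34)=12310, p(35)=14883, p(36)=17977, p(37)=21637, p(38)=26015, p(39)=31185, p(40)=37338, p(41)=44583, p(42)=53174, p(43)=63261, p(44)=75175, p(45)=89134, p(46)=105558, p(47)=124754, p(48)=147273, p(49)=173525, p(50)=204226, p(51)=239943, p(52)=281589, p(53)=329931, p(54)=386155, p(55)=451276, p(56)=526823, p(57)=614154, p(58)=715220, p(59)=831820, p(60)=966467, p(61)=1121505, p(62)=1300156, p(63)=1505499, p(64)=1741630, p(65)=2012558, p(66)=2323520, p(67)=2679689, p(68)=3087735, p(69)=3554345, p(70)=4087968, p(71)=4697205, p(72)=5392783, p(73)=6185689, p(74)=7089500, p(75)=8118264, p(76)=9289091, p(77)=10619863, p(78)=12132164, p(79)=13848650, p(80)=15796476, p(81)=18004327, p(82)=20506255, p(83)=23338469, p(84)=26543660, p(85)=30167357, p(86)=34262962, p(87)=38887673, p(88)=44108109, p(89)=49995925, p(90)=56634173, p(91)=64112359, p(92)=72533807, p(93)=82010177, p(94)=92669720, p(95)=104651419, p(96)=118114304, p(97)=133230930, p(98)=150198136, p(99)=169229875, p(100)=190569292, p(101)=214481126, p(102)=241265379, p(103)=271248950, p(104)=304801365, p(105)=342325709, p(106)=384276336, p(107)=431149389, p(108)=483502844, p(109)=541946240, p(110)=607163746, p(111)=679903203, p(112)=761002156, p(113)=851376628, p(114)=952050665, p(115)=1064144451, p(116)=1188908248, p(117)=1327710076, p(118)=1482074143, p(119)=1653668665, p(120)=1844349560, p(121)=2056148051, p(122)=2291320912, p(123)=2552338241, p(124)=2841940500, p(125)=3163127352, p(126)=3519222692, p(127)=3913864295, p(128)=4351078600, p(129)=4835271870, p(130)=5371315400, p(131)=5964539504, p(132)=6620830889, p(133)=7346629512, p(134)=8149040695, p(135)=9035836076, p(136)=10015581680, p(137)=11097645016, p(138)=12292341831, p(139)=13610949895, p(140)=15065878135, p(141)=16670689208, p(142)=18440293320, p(143)=20390982757, p(144)=22540654445, p(145)=24908858009, p(146)=27517052599, p(147)=30388671978, p(148)=33549419497, p(149)=37027355200, p(150)=40853235313, p(151)=45060624582, p(152)=49686288421, p(153)=54770336324, p(154)=60356673280, p(155)=66493182097, p(156)=73232243759, p(157)=80630964769, p(158)=88751778802, p(159)=97662728555, p(160)=107438159466, p(161)=118159068427, p(162)=129913904637, p(163)=142798995930, p(164)=156919475295, p(165)=172389800255, p(166)=189334822579, p(167)=207890420102, p(168)=228204732751, p(169)=250438925115.
Final step: p(170) = p(169) + p(168) - p(165) - p(163) + p(158) + p(155) - p(148) - p(144) + p(135) + p(130) - p(119) - p(113) + p(100) + p(93) - p(78) - p(70) + p(53) + p(44) - p(25) - p(15)
= 250438925115 + 228204732751 - 172389800255 - 142798995930 + 88751778802 + 66493182097 - 33549419497 - 22540654445 + 9035836076 + 5371315400 - 1653668665 - 851376628 + 190569292 + 82010177 - 12132164 - 4087968 + 329931 + 75175 - 1958 - 176
= 274768617130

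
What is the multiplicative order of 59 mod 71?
70

71 is prime, so ord(59) divides φ(71) = 70.
Divisors of 70: 1, 2, 5, 7, 10, 14, 35, 70.
Repeated squaring: 59^1 ≡ 59, 59^2 ≡ 2, 59^4 ≡ 4, 59^8 ≡ 16, 59^16 ≡ 43, 59^32 ≡ 3, 59^64 ≡ 9 (mod 71).
Test 59^d mod 71 for each divisor d in increasing order:
59^1 ≡ 59
59^2 ≡ 2
59^5 = 59^4·59^1 ≡ 23
59^7 = 59^4·59^2·59^1 ≡ 46
59^10 = 59^8·59^2 ≡ 32
59^14 = 59^8·59^4·59^2 ≡ 57
59^35 = 59^32·59^2·59^1 ≡ 70
59^70 = 59^64·59^4·59^2 ≡ 1  ← first divisor giving 1
The order is 70.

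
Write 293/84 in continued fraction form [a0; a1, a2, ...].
[3; 2, 20, 2]

Euclidean algorithm steps:
293 = 3 × 84 + 41
84 = 2 × 41 + 2
41 = 20 × 2 + 1
2 = 2 × 1 + 0
Continued fraction: [3; 2, 20, 2]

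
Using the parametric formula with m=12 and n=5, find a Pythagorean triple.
(119, 120, 169)

Euclid's formula: a = m² - n², b = 2mn, c = m² + n²
m = 12, n = 5
a = 12² - 5² = 144 - 25 = 119
b = 2 × 12 × 5 = 120
c = 12² + 5² = 144 + 25 = 169
Verification: 119² + 120² = 14161 + 14400 = 28561 = 169² ✓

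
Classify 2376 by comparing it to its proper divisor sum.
abundant

Proper divisors of 2376: sum = 1 + 2 + 3 + 4 + 6 + 8 + 9 + 11 + ... + 396 + 594 + 792 + 1188 (31 divisors) = 4824
Since 4824 > 2376, 2376 is abundant.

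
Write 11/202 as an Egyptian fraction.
1/19 + 1/549 + 1/421413 + 1/295981106202

Greedy algorithm:
11/202: ceiling(202/11) = 19, use 1/19
7/3838: ceiling(3838/7) = 549, use 1/549
5/2107062: ceiling(2107062/5) = 421413, use 1/421413
1/295981106202: ceiling(295981106202/1) = 295981106202, use 1/295981106202
Result: 11/202 = 1/19 + 1/549 + 1/421413 + 1/295981106202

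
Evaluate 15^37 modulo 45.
0

Repeated squaring. Binary of 37 = 100101.
15^1 ≡ 15 (mod 45); 15^2 ≡ 0 (mod 45); 15^4 ≡ 0 (mod 45); 15^8 ≡ 0 (mod 45); 15^16 ≡ 0 (mod 45); 15^32 ≡ 0 (mod 45)
15^37 = 15^1 × 15^4 × 15^32 ≡ 0 (mod 45)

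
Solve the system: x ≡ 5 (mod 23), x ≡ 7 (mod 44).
51

Using Chinese Remainder Theorem:
M = 23 × 44 = 1012
M1 = 44, M2 = 23
y1 = 44^(-1) mod 23 = 11
y2 = 23^(-1) mod 44 = 23
x = (5×44×11 + 7×23×23) mod 1012 = 51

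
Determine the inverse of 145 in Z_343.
220

gcd(145, 343) = 1, so the inverse exists.
Extended Euclidean algorithm on (343, 145):
343 = 2 × 145 + 53  ⟹  53 = (1)·343 + (-2)·145
145 = 2 × 53 + 39  ⟹  39 = (-2)·343 + (5)·145
53 = 1 × 39 + 14  ⟹  14 = (3)·343 + (-7)·145
39 = 2 × 14 + 11  ⟹  11 = (-8)·343 + (19)·145
14 = 1 × 11 + 3  ⟹  3 = (11)·343 + (-26)·145
11 = 3 × 3 + 2  ⟹  2 = (-41)·343 + (97)·145
3 = 1 × 2 + 1  ⟹  1 = (52)·343 + (-123)·145
So (-123)·145 ≡ 1 (mod 343), i.e. 145^(-1) ≡ -123 ≡ 220 (mod 343).
Check: 145 × 220 = 31900 ≡ 1 (mod 343)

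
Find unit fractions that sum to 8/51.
1/7 + 1/72 + 1/8568

Greedy algorithm:
8/51: ceiling(51/8) = 7, use 1/7
5/357: ceiling(357/5) = 72, use 1/72
1/8568: ceiling(8568/1) = 8568, use 1/8568
Result: 8/51 = 1/7 + 1/72 + 1/8568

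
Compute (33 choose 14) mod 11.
0

Using Lucas' theorem:
Write n=33 and k=14 in base 11:
n in base 11: [3, 0]
k in base 11: [1, 3]
C(33,14) mod 11 = ∏ C(n_i, k_i) mod 11
Digit binomials (mod 11): C(3,1) = 3; C(0,3) = 0 (k_i > n_i)
Product: 3 × 0 = 0 ≡ 0 (mod 11)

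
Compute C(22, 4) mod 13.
9

Using Lucas' theorem:
Write n=22 and k=4 in base 13:
n in base 13: [1, 9]
k in base 13: [0, 4]
C(22,4) mod 13 = ∏ C(n_i, k_i) mod 13
Digit binomials (mod 13): C(1,0) = 1; C(9,4) = 126 ≡ 9
Product: 1 × 9 = 9 ≡ 9 (mod 13)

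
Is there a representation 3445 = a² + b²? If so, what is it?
9² + 58² (a=9, b=58)

Factorization: 3445 = 5 × 13 × 53
By Fermat: n is sum of two squares iff every prime p ≡ 3 (mod 4) appears to even power.
All primes ≡ 3 (mod 4) appear to even power.
Search a = 0, 1, 2, … for 3445 - a² a perfect square: first hit at a = 9: 3445 - 81 = 3364 = 58².
3445 = 9² + 58² = 81 + 3364 ✓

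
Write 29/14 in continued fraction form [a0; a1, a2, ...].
[2; 14]

Euclidean algorithm steps:
29 = 2 × 14 + 1
14 = 14 × 1 + 0
Continued fraction: [2; 14]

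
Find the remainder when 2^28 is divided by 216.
160

Repeated squaring. Binary of 28 = 11100.
2^1 ≡ 2 (mod 216); 2^2 ≡ 4 (mod 216); 2^4 ≡ 16 (mod 216); 2^8 ≡ 40 (mod 216); 2^16 ≡ 88 (mod 216)
2^28 = 2^4 × 2^8 × 2^16 ≡ 160 (mod 216)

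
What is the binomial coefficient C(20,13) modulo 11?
3

Using Lucas' theorem:
Write n=20 and k=13 in base 11:
n in base 11: [1, 9]
k in base 11: [1, 2]
C(20,13) mod 11 = ∏ C(n_i, k_i) mod 11
Digit binomials (mod 11): C(1,1) = 1; C(9,2) = 36 ≡ 3
Product: 1 × 3 = 3 ≡ 3 (mod 11)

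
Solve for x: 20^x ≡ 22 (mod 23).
11

Baby-step giant-step with step n = ⌈√23⌉ = 5.
Baby steps 20^j mod 23 (j:value) for j=0..4: 0:1, 1:20, 2:9, 3:19, 4:12.
Giant-step multiplier: 20^(-5) ≡ 20^(22-5) = 20^17 ≡ 7 (mod 23).
Giant steps γ_i = 22·7^i mod 23: γ_0=22, γ_1=16, γ_2=20 (in table at j=1).
x = i·n + j = 2·5 + 1 = 11.
Check: 20^11 ≡ 22 (mod 23).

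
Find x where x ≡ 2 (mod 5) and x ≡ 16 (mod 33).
82

Using Chinese Remainder Theorem:
M = 5 × 33 = 165
M1 = 33, M2 = 5
y1 = 33^(-1) mod 5 = 2
y2 = 5^(-1) mod 33 = 20
x = (2×33×2 + 16×5×20) mod 165 = 82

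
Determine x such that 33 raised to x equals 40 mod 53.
18

Baby-step giant-step with step n = ⌈√53⌉ = 8.
Baby steps 33^j mod 53 (j:value) for j=0..7: 0:1, 1:33, 2:29, 3:3, 4:46, 5:34, 6:9, 7:32.
Giant-step multiplier: 33^(-8) ≡ 33^(52-8) = 33^44 ≡ 13 (mod 53).
Giant steps γ_i = 40·13^i mod 53: γ_0=40, γ_1=43, γ_2=29 (in table at j=2).
x = i·n + j = 2·8 + 2 = 18.
Check: 33^18 ≡ 40 (mod 53).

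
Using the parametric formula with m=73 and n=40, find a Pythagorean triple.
(3729, 5840, 6929)

Euclid's formula: a = m² - n², b = 2mn, c = m² + n²
m = 73, n = 40
a = 73² - 40² = 5329 - 1600 = 3729
b = 2 × 73 × 40 = 5840
c = 73² + 40² = 5329 + 1600 = 6929
Verification: 3729² + 5840² = 13905441 + 34105600 = 48011041 = 6929² ✓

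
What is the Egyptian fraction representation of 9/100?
1/12 + 1/150

Greedy algorithm:
9/100: ceiling(100/9) = 12, use 1/12
1/150: ceiling(150/1) = 150, use 1/150
Result: 9/100 = 1/12 + 1/150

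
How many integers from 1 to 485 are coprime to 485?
384

485 = 5 × 97
φ(n) = n × ∏(1 - 1/p) for each prime p dividing n
φ(485) = 485 × (1 - 1/5) × (1 - 1/97) = 384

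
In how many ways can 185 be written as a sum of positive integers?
1071823774337

p(n) counts ways to write n as a sum of positive integers (order ignored).
Euler's pentagonal recurrence: p(k) = p(k-1) + p(k-2) - p(k-5) - p(k-7) + p(k-12) + p(k-15) - ... (offsets j(3j∓1)/2, signs ++--, p(0)=1, p(<0)=0).
DP table for k = 0..184: p(0)=1, p(1)=1, p(2)=2, p(3)=3, p(4)=5, p(5)=7, p(6)=11, p(7)=15, p(8)=22, p(9)=30, p(10)=42, p(11)=56, p(12)=77, p(13)=101, p(14)=135, p(15)=176, p(16)=231, p(17)=297, p(18)=385, p(19)=490, p(20)=627, p(21)=792, p(22)=1002, p(23)=1255, p(24)=1575, p(25)=1958, p(26)=2436, p(27)=3010, p(28)=3718, p(29)=4565, p(30)=5604, p(31)=6842, p(32)=8349, p(33)=10143, p(34)=12310, p(35)=14883, p(36)=17977, p(37)=21637, p(38)=26015, p(39)=31185, p(40)=37338, p(41)=44583, p(42)=53174, p(43)=63261, p(44)=75175, p(45)=89134, p(46)=105558, p(47)=124754, p(48)=147273, p(49)=173525, p(50)=204226, p(51)=239943, p(52)=281589, p(53)=329931, p(54)=386155, p(55)=451276, p(56)=526823, p(57)=614154, p(58)=715220, p(59)=831820, p(60)=966467, p(61)=1121505, p(62)=1300156, p(63)=1505499, p(64)=1741630, p(65)=2012558, p(66)=2323520, p(67)=2679689, p(68)=3087735, p(69)=3554345, p(70)=4087968, p(71)=4697205, p(72)=5392783, p(73)=6185689, p(74)=7089500, p(75)=8118264, p(76)=9289091, p(77)=10619863, p(78)=12132164, p(79)=13848650, p(80)=15796476, p(81)=18004327, p(82)=20506255, p(83)=23338469, p(84)=26543660, p(85)=30167357, p(86)=34262962, p(87)=38887673, p(88)=44108109, p(89)=49995925, p(90)=56634173, p(91)=64112359, p(92)=72533807, p(93)=82010177, p(94)=92669720, p(95)=104651419, p(96)=118114304, p(97)=133230930, p(98)=150198136, p(99)=169229875, p(100)=190569292, p(101)=214481126, p(102)=241265379, p(103)=271248950, p(104)=304801365, p(105)=342325709, p(106)=384276336, p(107)=431149389, p(108)=483502844, p(109)=541946240, p(110)=607163746, p(111)=679903203, p(112)=761002156, p(113)=851376628, p(114)=952050665, p(115)=1064144451, p(116)=1188908248, p(117)=1327710076, p(118)=1482074143, p(119)=1653668665, p(120)=1844349560, p(121)=2056148051, p(122)=2291320912, p(123)=2552338241, p(124)=2841940500, p(125)=3163127352, p(126)=3519222692, p(127)=3913864295, p(128)=4351078600, p(129)=4835271870, p(130)=5371315400, p(131)=5964539504, p(132)=6620830889, p(133)=7346629512, p(134)=8149040695, p(135)=9035836076, p(136)=10015581680, p(137)=11097645016, p(138)=12292341831, p(139)=13610949895, p(140)=15065878135, p(141)=16670689208, p(142)=18440293320, p(143)=20390982757, p(144)=22540654445, p(145)=24908858009, p(146)=27517052599, p(147)=30388671978, p(148)=33549419497, p(149)=37027355200, p(150)=40853235313, p(151)=45060624582, p(152)=49686288421, p(153)=54770336324, p(154)=60356673280, p(155)=66493182097, p(156)=73232243759, p(157)=80630964769, p(158)=88751778802, p(159)=97662728555, p(160)=107438159466, p(161)=118159068427, p(162)=129913904637, p(163)=142798995930, p(164)=156919475295, p(165)=172389800255, p(166)=189334822579, p(167)=207890420102, p(168)=228204732751, p(169)=250438925115, p(170)=274768617130, p(171)=301384802048, p(172)=330495499613, p(173)=362326859895, p(174)=397125074750, p(175)=435157697830, p(176)=476715857290, p(177)=522115831195, p(178)=571701605655, p(179)=625846753120, p(180)=684957390936, p(181)=749474411781, p(182)=819876908323, p(183)=896684817527, p(184)=980462880430.
Final step: p(185) = p(184) + p(183) - p(180) - p(178) + p(173) + p(170) - p(163) - p(159) + p(150) + p(145) - p(134) - p(128) + p(115) + p(108) - p(93) - p(85) + p(68) + p(59) - p(40) - p(30) + p(9)
= 980462880430 + 896684817527 - 684957390936 - 571701605655 + 362326859895 + 274768617130 - 142798995930 - 97662728555 + 40853235313 + 24908858009 - 8149040695 - 4351078600 + 1064144451 + 483502844 - 82010177 - 30167357 + 3087735 + 831820 - 37338 - 5604 + 30
= 1071823774337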